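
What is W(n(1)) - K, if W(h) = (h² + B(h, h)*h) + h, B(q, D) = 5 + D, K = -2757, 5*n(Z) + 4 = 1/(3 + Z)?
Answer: 22029/8 ≈ 2753.6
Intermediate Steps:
n(Z) = -⅘ + 1/(5*(3 + Z))
W(h) = h + h² + h*(5 + h) (W(h) = (h² + (5 + h)*h) + h = (h² + h*(5 + h)) + h = h + h² + h*(5 + h))
W(n(1)) - K = 2*((-11 - 4*1)/(5*(3 + 1)))*(3 + (-11 - 4*1)/(5*(3 + 1))) - 1*(-2757) = 2*((⅕)*(-11 - 4)/4)*(3 + (⅕)*(-11 - 4)/4) + 2757 = 2*((⅕)*(¼)*(-15))*(3 + (⅕)*(¼)*(-15)) + 2757 = 2*(-¾)*(3 - ¾) + 2757 = 2*(-¾)*(9/4) + 2757 = -27/8 + 2757 = 22029/8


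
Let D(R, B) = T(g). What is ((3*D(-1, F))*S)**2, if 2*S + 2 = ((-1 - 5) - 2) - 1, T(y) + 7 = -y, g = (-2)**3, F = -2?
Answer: 1089/4 ≈ 272.25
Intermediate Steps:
g = -8
T(y) = -7 - y
S = -11/2 (S = -1 + (((-1 - 5) - 2) - 1)/2 = -1 + ((-6 - 2) - 1)/2 = -1 + (-8 - 1)/2 = -1 + (1/2)*(-9) = -1 - 9/2 = -11/2 ≈ -5.5000)
D(R, B) = 1 (D(R, B) = -7 - 1*(-8) = -7 + 8 = 1)
((3*D(-1, F))*S)**2 = ((3*1)*(-11/2))**2 = (3*(-11/2))**2 = (-33/2)**2 = 1089/4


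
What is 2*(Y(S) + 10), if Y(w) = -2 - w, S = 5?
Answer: 6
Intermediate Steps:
2*(Y(S) + 10) = 2*((-2 - 1*5) + 10) = 2*((-2 - 5) + 10) = 2*(-7 + 10) = 2*3 = 6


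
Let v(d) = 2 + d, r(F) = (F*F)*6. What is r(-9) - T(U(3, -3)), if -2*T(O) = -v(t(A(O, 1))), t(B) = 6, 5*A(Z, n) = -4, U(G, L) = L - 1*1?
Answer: 482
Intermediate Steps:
U(G, L) = -1 + L (U(G, L) = L - 1 = -1 + L)
r(F) = 6*F² (r(F) = F²*6 = 6*F²)
A(Z, n) = -⅘ (A(Z, n) = (⅕)*(-4) = -⅘)
T(O) = 4 (T(O) = -(-1)*(2 + 6)/2 = -(-1)*8/2 = -½*(-8) = 4)
r(-9) - T(U(3, -3)) = 6*(-9)² - 1*4 = 6*81 - 4 = 486 - 4 = 482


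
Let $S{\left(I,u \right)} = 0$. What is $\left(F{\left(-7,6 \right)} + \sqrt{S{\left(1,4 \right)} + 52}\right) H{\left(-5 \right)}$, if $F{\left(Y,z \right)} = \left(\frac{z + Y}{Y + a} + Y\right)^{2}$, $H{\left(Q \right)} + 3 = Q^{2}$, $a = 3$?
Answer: $\frac{8019}{8} + 44 \sqrt{13} \approx 1161.0$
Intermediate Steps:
$H{\left(Q \right)} = -3 + Q^{2}$
$F{\left(Y,z \right)} = \left(Y + \frac{Y + z}{3 + Y}\right)^{2}$ ($F{\left(Y,z \right)} = \left(\frac{z + Y}{Y + 3} + Y\right)^{2} = \left(\frac{Y + z}{3 + Y} + Y\right)^{2} = \left(Y + \frac{Y + z}{3 + Y}\right)^{2}$)
$\left(F{\left(-7,6 \right)} + \sqrt{S{\left(1,4 \right)} + 52}\right) H{\left(-5 \right)} = \left(\frac{\left(6 + \left(-7\right)^{2} + 4 \left(-7\right)\right)^{2}}{\left(3 - 7\right)^{2}} + \sqrt{0 + 52}\right) \left(-3 + \left(-5\right)^{2}\right) = \left(\frac{\left(6 + 49 - 28\right)^{2}}{16} + \sqrt{52}\right) \left(-3 + 25\right) = \left(\frac{27^{2}}{16} + 2 \sqrt{13}\right) 22 = \left(\frac{1}{16} \cdot 729 + 2 \sqrt{13}\right) 22 = \left(\frac{729}{16} + 2 \sqrt{13}\right) 22 = \frac{8019}{8} + 44 \sqrt{13}$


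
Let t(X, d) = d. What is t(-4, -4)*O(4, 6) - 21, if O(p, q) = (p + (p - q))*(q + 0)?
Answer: -69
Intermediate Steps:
O(p, q) = q*(-q + 2*p) (O(p, q) = (-q + 2*p)*q = q*(-q + 2*p))
t(-4, -4)*O(4, 6) - 21 = -24*(-1*6 + 2*4) - 21 = -24*(-6 + 8) - 21 = -24*2 - 21 = -4*12 - 21 = -48 - 21 = -69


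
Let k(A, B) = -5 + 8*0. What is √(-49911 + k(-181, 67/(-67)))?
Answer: 2*I*√12479 ≈ 223.42*I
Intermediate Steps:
k(A, B) = -5 (k(A, B) = -5 + 0 = -5)
√(-49911 + k(-181, 67/(-67))) = √(-49911 - 5) = √(-49916) = 2*I*√12479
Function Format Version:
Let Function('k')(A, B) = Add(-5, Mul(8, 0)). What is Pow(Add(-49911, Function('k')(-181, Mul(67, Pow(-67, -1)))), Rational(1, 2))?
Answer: Mul(2, I, Pow(12479, Rational(1, 2))) ≈ Mul(223.42, I)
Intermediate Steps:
Function('k')(A, B) = -5 (Function('k')(A, B) = Add(-5, 0) = -5)
Pow(Add(-49911, Function('k')(-181, Mul(67, Pow(-67, -1)))), Rational(1, 2)) = Pow(Add(-49911, -5), Rational(1, 2)) = Pow(-49916, Rational(1, 2)) = Mul(2, I, Pow(12479, Rational(1, 2)))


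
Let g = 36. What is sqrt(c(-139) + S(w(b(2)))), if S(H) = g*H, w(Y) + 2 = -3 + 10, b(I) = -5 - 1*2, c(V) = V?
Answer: sqrt(41) ≈ 6.4031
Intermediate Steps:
b(I) = -7 (b(I) = -5 - 2 = -7)
w(Y) = 5 (w(Y) = -2 + (-3 + 10) = -2 + 7 = 5)
S(H) = 36*H
sqrt(c(-139) + S(w(b(2)))) = sqrt(-139 + 36*5) = sqrt(-139 + 180) = sqrt(41)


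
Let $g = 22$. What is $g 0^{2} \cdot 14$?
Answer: $0$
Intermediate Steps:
$g 0^{2} \cdot 14 = 22 \cdot 0^{2} \cdot 14 = 22 \cdot 0 \cdot 14 = 0 \cdot 14 = 0$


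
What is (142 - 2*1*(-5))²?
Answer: 23104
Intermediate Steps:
(142 - 2*1*(-5))² = (142 - 2*(-5))² = (142 + 10)² = 152² = 23104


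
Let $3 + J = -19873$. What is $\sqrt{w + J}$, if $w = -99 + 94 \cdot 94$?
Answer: $i \sqrt{11139} \approx 105.54 i$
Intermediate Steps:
$w = 8737$ ($w = -99 + 8836 = 8737$)
$J = -19876$ ($J = -3 - 19873 = -19876$)
$\sqrt{w + J} = \sqrt{8737 - 19876} = \sqrt{-11139} = i \sqrt{11139}$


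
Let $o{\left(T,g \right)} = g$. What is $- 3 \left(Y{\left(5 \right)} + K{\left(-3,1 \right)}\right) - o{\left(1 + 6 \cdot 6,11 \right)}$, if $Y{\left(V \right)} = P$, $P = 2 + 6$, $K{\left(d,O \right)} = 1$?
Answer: $-38$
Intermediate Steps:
$P = 8$
$Y{\left(V \right)} = 8$
$- 3 \left(Y{\left(5 \right)} + K{\left(-3,1 \right)}\right) - o{\left(1 + 6 \cdot 6,11 \right)} = - 3 \left(8 + 1\right) - 11 = \left(-3\right) 9 - 11 = -27 - 11 = -38$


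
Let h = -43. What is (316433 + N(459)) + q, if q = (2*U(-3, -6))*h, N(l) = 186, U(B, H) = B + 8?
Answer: 316189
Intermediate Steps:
U(B, H) = 8 + B
q = -430 (q = (2*(8 - 3))*(-43) = (2*5)*(-43) = 10*(-43) = -430)
(316433 + N(459)) + q = (316433 + 186) - 430 = 316619 - 430 = 316189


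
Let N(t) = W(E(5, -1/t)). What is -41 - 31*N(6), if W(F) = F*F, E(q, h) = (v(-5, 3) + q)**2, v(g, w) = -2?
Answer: -2552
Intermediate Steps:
E(q, h) = (-2 + q)**2
W(F) = F**2
N(t) = 81 (N(t) = ((-2 + 5)**2)**2 = (3**2)**2 = 9**2 = 81)
-41 - 31*N(6) = -41 - 31*81 = -41 - 2511 = -2552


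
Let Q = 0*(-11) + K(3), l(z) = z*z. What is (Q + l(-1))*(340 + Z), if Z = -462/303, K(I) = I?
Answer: 136744/101 ≈ 1353.9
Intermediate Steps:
l(z) = z²
Z = -154/101 (Z = -462*1/303 = -154/101 ≈ -1.5248)
Q = 3 (Q = 0*(-11) + 3 = 0 + 3 = 3)
(Q + l(-1))*(340 + Z) = (3 + (-1)²)*(340 - 154/101) = (3 + 1)*(34186/101) = 4*(34186/101) = 136744/101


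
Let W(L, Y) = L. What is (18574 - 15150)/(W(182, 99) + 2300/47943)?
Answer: 82078416/4363963 ≈ 18.808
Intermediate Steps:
(18574 - 15150)/(W(182, 99) + 2300/47943) = (18574 - 15150)/(182 + 2300/47943) = 3424/(182 + 2300*(1/47943)) = 3424/(182 + 2300/47943) = 3424/(8727926/47943) = 3424*(47943/8727926) = 82078416/4363963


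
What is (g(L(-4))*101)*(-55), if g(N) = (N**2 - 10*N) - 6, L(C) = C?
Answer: -277750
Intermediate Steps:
g(N) = -6 + N**2 - 10*N
(g(L(-4))*101)*(-55) = ((-6 + (-4)**2 - 10*(-4))*101)*(-55) = ((-6 + 16 + 40)*101)*(-55) = (50*101)*(-55) = 5050*(-55) = -277750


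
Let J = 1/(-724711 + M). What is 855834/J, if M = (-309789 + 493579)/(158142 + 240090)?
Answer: -20583016463730259/33186 ≈ -6.2023e+11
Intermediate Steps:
M = 91895/199116 (M = 183790/398232 = 183790*(1/398232) = 91895/199116 ≈ 0.46151)
J = -199116/144301463581 (J = 1/(-724711 + 91895/199116) = 1/(-144301463581/199116) = -199116/144301463581 ≈ -1.3799e-6)
855834/J = 855834/(-199116/144301463581) = 855834*(-144301463581/199116) = -20583016463730259/33186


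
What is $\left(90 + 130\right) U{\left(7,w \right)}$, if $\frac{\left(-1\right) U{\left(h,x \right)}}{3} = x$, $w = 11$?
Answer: $-7260$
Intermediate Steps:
$U{\left(h,x \right)} = - 3 x$
$\left(90 + 130\right) U{\left(7,w \right)} = \left(90 + 130\right) \left(\left(-3\right) 11\right) = 220 \left(-33\right) = -7260$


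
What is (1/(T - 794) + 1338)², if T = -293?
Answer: 2115293904025/1181569 ≈ 1.7902e+6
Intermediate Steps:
(1/(T - 794) + 1338)² = (1/(-293 - 794) + 1338)² = (1/(-1087) + 1338)² = (-1/1087 + 1338)² = (1454405/1087)² = 2115293904025/1181569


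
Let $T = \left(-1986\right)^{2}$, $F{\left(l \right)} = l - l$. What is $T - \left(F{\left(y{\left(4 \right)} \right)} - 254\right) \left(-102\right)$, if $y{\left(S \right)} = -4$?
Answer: $3918288$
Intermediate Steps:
$F{\left(l \right)} = 0$
$T = 3944196$
$T - \left(F{\left(y{\left(4 \right)} \right)} - 254\right) \left(-102\right) = 3944196 - \left(0 - 254\right) \left(-102\right) = 3944196 - \left(-254\right) \left(-102\right) = 3944196 - 25908 = 3918288$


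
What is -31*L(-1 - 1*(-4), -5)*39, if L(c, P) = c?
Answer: -3627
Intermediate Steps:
-31*L(-1 - 1*(-4), -5)*39 = -31*(-1 - 1*(-4))*39 = -31*(-1 + 4)*39 = -31*3*39 = -93*39 = -3627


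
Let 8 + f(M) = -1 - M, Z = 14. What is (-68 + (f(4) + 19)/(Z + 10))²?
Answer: 73441/16 ≈ 4590.1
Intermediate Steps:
f(M) = -9 - M (f(M) = -8 + (-1 - M) = -9 - M)
(-68 + (f(4) + 19)/(Z + 10))² = (-68 + ((-9 - 1*4) + 19)/(14 + 10))² = (-68 + ((-9 - 4) + 19)/24)² = (-68 + (-13 + 19)*(1/24))² = (-68 + 6*(1/24))² = (-68 + ¼)² = (-271/4)² = 73441/16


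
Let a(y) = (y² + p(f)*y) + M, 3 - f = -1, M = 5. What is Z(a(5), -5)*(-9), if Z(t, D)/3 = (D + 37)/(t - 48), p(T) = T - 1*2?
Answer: 108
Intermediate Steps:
f = 4 (f = 3 - 1*(-1) = 3 + 1 = 4)
p(T) = -2 + T (p(T) = T - 2 = -2 + T)
a(y) = 5 + y² + 2*y (a(y) = (y² + (-2 + 4)*y) + 5 = (y² + 2*y) + 5 = 5 + y² + 2*y)
Z(t, D) = 3*(37 + D)/(-48 + t) (Z(t, D) = 3*((D + 37)/(t - 48)) = 3*((37 + D)/(-48 + t)) = 3*(37 + D)/(-48 + t))
Z(a(5), -5)*(-9) = (3*(37 - 5)/(-48 + (5 + 5² + 2*5)))*(-9) = (3*32/(-48 + (5 + 25 + 10)))*(-9) = (3*32/(-48 + 40))*(-9) = (3*32/(-8))*(-9) = (3*(-⅛)*32)*(-9) = -12*(-9) = 108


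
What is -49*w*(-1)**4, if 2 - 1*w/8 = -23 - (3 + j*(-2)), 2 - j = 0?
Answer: -9408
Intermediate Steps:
j = 2 (j = 2 - 1*0 = 2 + 0 = 2)
w = 192 (w = 16 - 8*(-23 - (3 + 2*(-2))) = 16 - 8*(-23 - (3 - 4)) = 16 - 8*(-23 - 1*(-1)) = 16 - 8*(-23 + 1) = 16 - 8*(-22) = 16 + 176 = 192)
-49*w*(-1)**4 = -49*192*(-1)**4 = -9408*1 = -9408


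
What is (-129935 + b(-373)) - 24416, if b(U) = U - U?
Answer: -154351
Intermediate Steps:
b(U) = 0
(-129935 + b(-373)) - 24416 = (-129935 + 0) - 24416 = -129935 - 24416 = -154351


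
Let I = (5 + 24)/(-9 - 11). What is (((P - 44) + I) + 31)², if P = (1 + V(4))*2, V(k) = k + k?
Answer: 5041/400 ≈ 12.602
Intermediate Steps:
V(k) = 2*k
P = 18 (P = (1 + 2*4)*2 = (1 + 8)*2 = 9*2 = 18)
I = -29/20 (I = 29/(-20) = 29*(-1/20) = -29/20 ≈ -1.4500)
(((P - 44) + I) + 31)² = (((18 - 44) - 29/20) + 31)² = ((-26 - 29/20) + 31)² = (-549/20 + 31)² = (71/20)² = 5041/400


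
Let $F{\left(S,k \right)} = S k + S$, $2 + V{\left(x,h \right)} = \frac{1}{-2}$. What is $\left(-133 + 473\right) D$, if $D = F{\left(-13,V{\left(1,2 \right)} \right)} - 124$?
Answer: $-35530$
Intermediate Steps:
$V{\left(x,h \right)} = - \frac{5}{2}$ ($V{\left(x,h \right)} = -2 + \frac{1}{-2} = -2 - \frac{1}{2} = - \frac{5}{2}$)
$F{\left(S,k \right)} = S + S k$
$D = - \frac{209}{2}$ ($D = - 13 \left(1 - \frac{5}{2}\right) - 124 = \left(-13\right) \left(- \frac{3}{2}\right) - 124 = \frac{39}{2} - 124 = - \frac{209}{2} \approx -104.5$)
$\left(-133 + 473\right) D = \left(-133 + 473\right) \left(- \frac{209}{2}\right) = 340 \left(- \frac{209}{2}\right) = -35530$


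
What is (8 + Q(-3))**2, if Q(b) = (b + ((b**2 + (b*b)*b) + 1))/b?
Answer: 1936/9 ≈ 215.11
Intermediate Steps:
Q(b) = (1 + b + b**2 + b**3)/b (Q(b) = (b + ((b**2 + b**2*b) + 1))/b = (b + ((b**2 + b**3) + 1))/b = (b + (1 + b**2 + b**3))/b = (1 + b + b**2 + b**3)/b)
(8 + Q(-3))**2 = (8 + (1 - 3 + 1/(-3) + (-3)**2))**2 = (8 + (1 - 3 - 1/3 + 9))**2 = (8 + 20/3)**2 = (44/3)**2 = 1936/9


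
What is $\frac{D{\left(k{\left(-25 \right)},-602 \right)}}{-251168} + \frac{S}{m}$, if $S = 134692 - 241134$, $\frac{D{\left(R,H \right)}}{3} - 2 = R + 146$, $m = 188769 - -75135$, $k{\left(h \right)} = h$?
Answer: $- \frac{838506401}{2071382496} \approx -0.40481$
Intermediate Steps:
$m = 263904$ ($m = 188769 + 75135 = 263904$)
$D{\left(R,H \right)} = 444 + 3 R$ ($D{\left(R,H \right)} = 6 + 3 \left(R + 146\right) = 6 + 3 \left(146 + R\right) = 6 + \left(438 + 3 R\right) = 444 + 3 R$)
$S = -106442$ ($S = 134692 - 241134 = -106442$)
$\frac{D{\left(k{\left(-25 \right)},-602 \right)}}{-251168} + \frac{S}{m} = \frac{444 + 3 \left(-25\right)}{-251168} - \frac{106442}{263904} = \left(444 - 75\right) \left(- \frac{1}{251168}\right) - \frac{53221}{131952} = 369 \left(- \frac{1}{251168}\right) - \frac{53221}{131952} = - \frac{369}{251168} - \frac{53221}{131952} = - \frac{838506401}{2071382496}$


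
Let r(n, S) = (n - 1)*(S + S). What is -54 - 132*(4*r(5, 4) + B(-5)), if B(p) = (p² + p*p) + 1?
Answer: -23682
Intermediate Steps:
r(n, S) = 2*S*(-1 + n) (r(n, S) = (-1 + n)*(2*S) = 2*S*(-1 + n))
B(p) = 1 + 2*p² (B(p) = (p² + p²) + 1 = 2*p² + 1 = 1 + 2*p²)
-54 - 132*(4*r(5, 4) + B(-5)) = -54 - 132*(4*(2*4*(-1 + 5)) + (1 + 2*(-5)²)) = -54 - 132*(4*(2*4*4) + (1 + 2*25)) = -54 - 132*(4*32 + (1 + 50)) = -54 - 132*(128 + 51) = -54 - 132*179 = -54 - 23628 = -23682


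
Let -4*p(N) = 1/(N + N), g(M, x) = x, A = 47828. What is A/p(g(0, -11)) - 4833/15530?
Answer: 65363653087/15530 ≈ 4.2089e+6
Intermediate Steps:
p(N) = -1/(8*N) (p(N) = -1/(4*(N + N)) = -1/(2*N)/4 = -1/(8*N))
A/p(g(0, -11)) - 4833/15530 = 47828/((-1/8/(-11))) - 4833/15530 = 47828/((-1/8*(-1/11))) - 4833*1/15530 = 47828/(1/88) - 4833/15530 = 47828*88 - 4833/15530 = 4208864 - 4833/15530 = 65363653087/15530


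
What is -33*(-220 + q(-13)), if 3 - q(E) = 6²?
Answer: 8349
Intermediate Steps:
q(E) = -33 (q(E) = 3 - 1*6² = 3 - 1*36 = 3 - 36 = -33)
-33*(-220 + q(-13)) = -33*(-220 - 33) = -33*(-253) = 8349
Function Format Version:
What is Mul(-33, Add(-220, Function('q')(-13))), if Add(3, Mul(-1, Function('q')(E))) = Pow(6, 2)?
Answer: 8349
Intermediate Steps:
Function('q')(E) = -33 (Function('q')(E) = Add(3, Mul(-1, Pow(6, 2))) = Add(3, Mul(-1, 36)) = Add(3, -36) = -33)
Mul(-33, Add(-220, Function('q')(-13))) = Mul(-33, Add(-220, -33)) = Mul(-33, -253) = 8349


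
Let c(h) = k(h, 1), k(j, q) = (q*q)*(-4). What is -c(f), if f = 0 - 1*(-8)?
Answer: 4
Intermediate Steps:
k(j, q) = -4*q**2 (k(j, q) = q**2*(-4) = -4*q**2)
f = 8 (f = 0 + 8 = 8)
c(h) = -4 (c(h) = -4*1**2 = -4*1 = -4)
-c(f) = -1*(-4) = 4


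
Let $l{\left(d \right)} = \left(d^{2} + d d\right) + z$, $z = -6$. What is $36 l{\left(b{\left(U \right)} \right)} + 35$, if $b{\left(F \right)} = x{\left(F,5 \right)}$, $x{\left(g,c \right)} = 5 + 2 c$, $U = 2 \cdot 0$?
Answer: $16019$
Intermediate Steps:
$U = 0$
$b{\left(F \right)} = 15$ ($b{\left(F \right)} = 5 + 2 \cdot 5 = 5 + 10 = 15$)
$l{\left(d \right)} = -6 + 2 d^{2}$ ($l{\left(d \right)} = \left(d^{2} + d d\right) - 6 = \left(d^{2} + d^{2}\right) - 6 = 2 d^{2} - 6 = -6 + 2 d^{2}$)
$36 l{\left(b{\left(U \right)} \right)} + 35 = 36 \left(-6 + 2 \cdot 15^{2}\right) + 35 = 36 \left(-6 + 2 \cdot 225\right) + 35 = 36 \left(-6 + 450\right) + 35 = 36 \cdot 444 + 35 = 15984 + 35 = 16019$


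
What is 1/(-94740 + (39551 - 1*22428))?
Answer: -1/77617 ≈ -1.2884e-5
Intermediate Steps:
1/(-94740 + (39551 - 1*22428)) = 1/(-94740 + (39551 - 22428)) = 1/(-94740 + 17123) = 1/(-77617) = -1/77617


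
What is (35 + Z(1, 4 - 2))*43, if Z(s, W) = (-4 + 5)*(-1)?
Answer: 1462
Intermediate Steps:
Z(s, W) = -1 (Z(s, W) = 1*(-1) = -1)
(35 + Z(1, 4 - 2))*43 = (35 - 1)*43 = 34*43 = 1462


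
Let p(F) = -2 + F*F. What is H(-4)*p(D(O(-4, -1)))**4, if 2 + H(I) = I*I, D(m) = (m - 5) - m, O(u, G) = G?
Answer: 3917774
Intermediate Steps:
D(m) = -5 (D(m) = (-5 + m) - m = -5)
H(I) = -2 + I**2 (H(I) = -2 + I*I = -2 + I**2)
p(F) = -2 + F**2
H(-4)*p(D(O(-4, -1)))**4 = (-2 + (-4)**2)*(-2 + (-5)**2)**4 = (-2 + 16)*(-2 + 25)**4 = 14*23**4 = 14*279841 = 3917774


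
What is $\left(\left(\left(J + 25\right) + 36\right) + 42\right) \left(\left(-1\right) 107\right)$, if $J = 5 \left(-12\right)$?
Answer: $-4601$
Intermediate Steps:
$J = -60$
$\left(\left(\left(J + 25\right) + 36\right) + 42\right) \left(\left(-1\right) 107\right) = \left(\left(\left(-60 + 25\right) + 36\right) + 42\right) \left(\left(-1\right) 107\right) = \left(\left(-35 + 36\right) + 42\right) \left(-107\right) = \left(1 + 42\right) \left(-107\right) = 43 \left(-107\right) = -4601$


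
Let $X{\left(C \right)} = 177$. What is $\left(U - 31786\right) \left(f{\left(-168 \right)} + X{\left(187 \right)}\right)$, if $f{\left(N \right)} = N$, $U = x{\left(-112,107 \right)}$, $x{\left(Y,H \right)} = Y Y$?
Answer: $-173178$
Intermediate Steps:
$x{\left(Y,H \right)} = Y^{2}$
$U = 12544$ ($U = \left(-112\right)^{2} = 12544$)
$\left(U - 31786\right) \left(f{\left(-168 \right)} + X{\left(187 \right)}\right) = \left(12544 - 31786\right) \left(-168 + 177\right) = \left(-19242\right) 9 = -173178$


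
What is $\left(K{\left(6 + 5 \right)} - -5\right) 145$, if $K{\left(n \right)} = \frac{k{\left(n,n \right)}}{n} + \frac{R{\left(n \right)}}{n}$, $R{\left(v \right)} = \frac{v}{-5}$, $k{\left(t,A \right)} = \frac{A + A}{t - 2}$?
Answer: $\frac{6554}{9} \approx 728.22$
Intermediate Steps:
$k{\left(t,A \right)} = \frac{2 A}{-2 + t}$
$R{\left(v \right)} = - \frac{v}{5}$ ($R{\left(v \right)} = v \left(- \frac{1}{5}\right) = - \frac{v}{5}$)
$K{\left(n \right)} = - \frac{1}{5} + \frac{2}{-2 + n}$ ($K{\left(n \right)} = \frac{2 n \frac{1}{-2 + n}}{n} + \frac{\left(- \frac{1}{5}\right) n}{n} = \frac{2}{-2 + n} - \frac{1}{5} = - \frac{1}{5} + \frac{2}{-2 + n}$)
$\left(K{\left(6 + 5 \right)} - -5\right) 145 = \left(\frac{12 - \left(6 + 5\right)}{5 \left(-2 + \left(6 + 5\right)\right)} - -5\right) 145 = \left(\frac{12 - 11}{5 \left(-2 + 11\right)} + \left(-1 + 6\right)\right) 145 = \left(\frac{12 - 11}{5 \cdot 9} + 5\right) 145 = \left(\frac{1}{5} \cdot \frac{1}{9} \cdot 1 + 5\right) 145 = \left(\frac{1}{45} + 5\right) 145 = \frac{226}{45} \cdot 145 = \frac{6554}{9}$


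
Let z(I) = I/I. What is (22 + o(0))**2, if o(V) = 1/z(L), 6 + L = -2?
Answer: 529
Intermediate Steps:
L = -8 (L = -6 - 2 = -8)
z(I) = 1
o(V) = 1 (o(V) = 1/1 = 1)
(22 + o(0))**2 = (22 + 1)**2 = 23**2 = 529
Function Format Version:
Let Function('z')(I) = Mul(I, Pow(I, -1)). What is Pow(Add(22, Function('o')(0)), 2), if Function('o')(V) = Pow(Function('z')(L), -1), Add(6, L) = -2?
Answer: 529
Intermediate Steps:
L = -8 (L = Add(-6, -2) = -8)
Function('z')(I) = 1
Function('o')(V) = 1 (Function('o')(V) = Pow(1, -1) = 1)
Pow(Add(22, Function('o')(0)), 2) = Pow(Add(22, 1), 2) = Pow(23, 2) = 529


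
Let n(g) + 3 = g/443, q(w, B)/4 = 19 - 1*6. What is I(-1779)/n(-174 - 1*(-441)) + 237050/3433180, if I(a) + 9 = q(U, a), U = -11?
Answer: -1628672468/91150929 ≈ -17.868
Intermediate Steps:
q(w, B) = 52 (q(w, B) = 4*(19 - 1*6) = 4*(19 - 6) = 4*13 = 52)
I(a) = 43 (I(a) = -9 + 52 = 43)
n(g) = -3 + g/443
I(-1779)/n(-174 - 1*(-441)) + 237050/3433180 = 43/(-3 + (-174 - 1*(-441))/443) + 237050/3433180 = 43/(-3 + (-174 + 441)/443) + 237050*(1/3433180) = 43/(-3 + (1/443)*267) + 23705/343318 = 43/(-3 + 267/443) + 23705/343318 = 43/(-1062/443) + 23705/343318 = 43*(-443/1062) + 23705/343318 = -19049/1062 + 23705/343318 = -1628672468/91150929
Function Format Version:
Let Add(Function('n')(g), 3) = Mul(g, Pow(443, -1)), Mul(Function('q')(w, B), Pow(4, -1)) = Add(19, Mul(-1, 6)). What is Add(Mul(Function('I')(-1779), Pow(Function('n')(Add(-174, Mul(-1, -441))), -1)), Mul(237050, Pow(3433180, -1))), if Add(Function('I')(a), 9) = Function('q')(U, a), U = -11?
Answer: Rational(-1628672468, 91150929) ≈ -17.868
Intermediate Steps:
Function('q')(w, B) = 52 (Function('q')(w, B) = Mul(4, Add(19, Mul(-1, 6))) = Mul(4, Add(19, -6)) = Mul(4, 13) = 52)
Function('I')(a) = 43 (Function('I')(a) = Add(-9, 52) = 43)
Function('n')(g) = Add(-3, Mul(Rational(1, 443), g)) (Function('n')(g) = Add(-3, Mul(g, Pow(443, -1))) = Add(-3, Mul(g, Rational(1, 443))) = Add(-3, Mul(Rational(1, 443), g)))
Add(Mul(Function('I')(-1779), Pow(Function('n')(Add(-174, Mul(-1, -441))), -1)), Mul(237050, Pow(3433180, -1))) = Add(Mul(43, Pow(Add(-3, Mul(Rational(1, 443), Add(-174, Mul(-1, -441)))), -1)), Mul(237050, Pow(3433180, -1))) = Add(Mul(43, Pow(Add(-3, Mul(Rational(1, 443), Add(-174, 441))), -1)), Mul(237050, Rational(1, 3433180))) = Add(Mul(43, Pow(Add(-3, Mul(Rational(1, 443), 267)), -1)), Rational(23705, 343318)) = Add(Mul(43, Pow(Add(-3, Rational(267, 443)), -1)), Rational(23705, 343318)) = Add(Mul(43, Pow(Rational(-1062, 443), -1)), Rational(23705, 343318)) = Add(Mul(43, Rational(-443, 1062)), Rational(23705, 343318)) = Add(Rational(-19049, 1062), Rational(23705, 343318)) = Rational(-1628672468, 91150929)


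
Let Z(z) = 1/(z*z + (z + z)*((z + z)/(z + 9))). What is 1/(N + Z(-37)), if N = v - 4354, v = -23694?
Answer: -8214/230386265 ≈ -3.5653e-5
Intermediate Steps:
N = -28048 (N = -23694 - 4354 = -28048)
Z(z) = 1/(z**2 + 4*z**2/(9 + z)) (Z(z) = 1/(z**2 + (2*z)*((2*z)/(9 + z))) = 1/(z**2 + (2*z)*(2*z/(9 + z))) = 1/(z**2 + 4*z**2/(9 + z)))
1/(N + Z(-37)) = 1/(-28048 + (9 - 37)/((-37)**2*(13 - 37))) = 1/(-28048 + (1/1369)*(-28)/(-24)) = 1/(-28048 + (1/1369)*(-1/24)*(-28)) = 1/(-28048 + 7/8214) = 1/(-230386265/8214) = -8214/230386265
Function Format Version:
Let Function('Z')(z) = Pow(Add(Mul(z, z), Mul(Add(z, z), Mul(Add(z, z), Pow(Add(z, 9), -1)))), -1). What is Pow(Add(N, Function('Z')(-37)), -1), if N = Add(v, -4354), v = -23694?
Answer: Rational(-8214, 230386265) ≈ -3.5653e-5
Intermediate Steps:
N = -28048 (N = Add(-23694, -4354) = -28048)
Function('Z')(z) = Pow(Add(Pow(z, 2), Mul(4, Pow(z, 2), Pow(Add(9, z), -1))), -1) (Function('Z')(z) = Pow(Add(Pow(z, 2), Mul(Mul(2, z), Mul(Mul(2, z), Pow(Add(9, z), -1)))), -1) = Pow(Add(Pow(z, 2), Mul(Mul(2, z), Mul(2, z, Pow(Add(9, z), -1)))), -1) = Pow(Add(Pow(z, 2), Mul(4, Pow(z, 2), Pow(Add(9, z), -1))), -1))
Pow(Add(N, Function('Z')(-37)), -1) = Pow(Add(-28048, Mul(Pow(-37, -2), Pow(Add(13, -37), -1), Add(9, -37))), -1) = Pow(Add(-28048, Mul(Rational(1, 1369), Pow(-24, -1), -28)), -1) = Pow(Add(-28048, Mul(Rational(1, 1369), Rational(-1, 24), -28)), -1) = Pow(Add(-28048, Rational(7, 8214)), -1) = Pow(Rational(-230386265, 8214), -1) = Rational(-8214, 230386265)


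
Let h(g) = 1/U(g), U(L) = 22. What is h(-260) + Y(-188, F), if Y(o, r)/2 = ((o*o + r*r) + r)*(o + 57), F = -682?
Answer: -2880766503/22 ≈ -1.3094e+8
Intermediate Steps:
Y(o, r) = 2*(57 + o)*(r + o² + r²) (Y(o, r) = 2*(((o*o + r*r) + r)*(o + 57)) = 2*(((o² + r²) + r)*(57 + o)) = 2*((r + o² + r²)*(57 + o)) = 2*((57 + o)*(r + o² + r²)) = 2*(57 + o)*(r + o² + r²))
h(g) = 1/22
h(-260) + Y(-188, F) = 1/22 + (2*(-188)³ + 114*(-682) + 114*(-188)² + 114*(-682)² + 2*(-188)*(-682) + 2*(-188)*(-682)²) = 1/22 + (2*(-6644672) - 77748 + 114*35344 + 114*465124 + 256432 + 2*(-188)*465124) = 1/22 + (-13289344 - 77748 + 4029216 + 53024136 + 256432 - 174886624) = 1/22 - 130943932 = -2880766503/22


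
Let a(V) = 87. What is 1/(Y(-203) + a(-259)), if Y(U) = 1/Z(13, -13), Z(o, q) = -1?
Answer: 1/86 ≈ 0.011628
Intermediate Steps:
Y(U) = -1 (Y(U) = 1/(-1) = -1)
1/(Y(-203) + a(-259)) = 1/(-1 + 87) = 1/86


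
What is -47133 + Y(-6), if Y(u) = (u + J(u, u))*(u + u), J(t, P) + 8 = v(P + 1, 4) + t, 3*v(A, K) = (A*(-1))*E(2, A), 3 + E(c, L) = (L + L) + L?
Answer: -46533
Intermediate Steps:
E(c, L) = -3 + 3*L (E(c, L) = -3 + ((L + L) + L) = -3 + (2*L + L) = -3 + 3*L)
v(A, K) = -A*(-3 + 3*A)/3 (v(A, K) = ((A*(-1))*(-3 + 3*A))/3 = ((-A)*(-3 + 3*A))/3 = (-A*(-3 + 3*A))/3 = -A*(-3 + 3*A)/3)
J(t, P) = -8 + t - P*(1 + P) (J(t, P) = -8 + ((P + 1)*(1 - (P + 1)) + t) = -8 + ((1 + P)*(1 - (1 + P)) + t) = -8 + ((1 + P)*(1 + (-1 - P)) + t) = -8 + ((1 + P)*(-P) + t) = -8 + (-P*(1 + P) + t) = -8 + (t - P*(1 + P)) = -8 + t - P*(1 + P))
Y(u) = 2*u*(-8 + 2*u - u*(1 + u)) (Y(u) = (u + (-8 + u - u*(1 + u)))*(u + u) = (-8 + 2*u - u*(1 + u))*(2*u) = 2*u*(-8 + 2*u - u*(1 + u)))
-47133 + Y(-6) = -47133 + 2*(-6)*(-8 - 6 - 1*(-6)²) = -47133 + 2*(-6)*(-8 - 6 - 1*36) = -47133 + 2*(-6)*(-8 - 6 - 36) = -47133 + 2*(-6)*(-50) = -47133 + 600 = -46533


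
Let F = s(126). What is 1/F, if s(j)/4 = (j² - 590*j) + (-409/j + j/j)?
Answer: -63/14733494 ≈ -4.2760e-6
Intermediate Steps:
s(j) = 4 - 2360*j - 1636/j + 4*j² (s(j) = 4*((j² - 590*j) + (-409/j + j/j)) = 4*((j² - 590*j) + (-409/j + 1)) = 4*((j² - 590*j) + (1 - 409/j)) = 4*(1 + j² - 590*j - 409/j) = 4 - 2360*j - 1636/j + 4*j²)
F = -14733494/63 (F = 4 - 2360*126 - 1636/126 + 4*126² = 4 - 297360 - 1636*1/126 + 4*15876 = 4 - 297360 - 818/63 + 63504 = -14733494/63 ≈ -2.3387e+5)
1/F = 1/(-14733494/63) = -63/14733494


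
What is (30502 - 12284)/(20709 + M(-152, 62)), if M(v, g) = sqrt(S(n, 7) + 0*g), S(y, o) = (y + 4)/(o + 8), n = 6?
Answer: 1131829686/1286588041 - 18218*sqrt(6)/1286588041 ≈ 0.87968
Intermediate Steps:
S(y, o) = (4 + y)/(8 + o)
M(v, g) = sqrt(6)/3 (M(v, g) = sqrt((4 + 6)/(8 + 7) + 0*g) = sqrt(10/15 + 0) = sqrt((1/15)*10 + 0) = sqrt(2/3 + 0) = sqrt(2/3) = sqrt(6)/3)
(30502 - 12284)/(20709 + M(-152, 62)) = (30502 - 12284)/(20709 + sqrt(6)/3) = 18218/(20709 + sqrt(6)/3)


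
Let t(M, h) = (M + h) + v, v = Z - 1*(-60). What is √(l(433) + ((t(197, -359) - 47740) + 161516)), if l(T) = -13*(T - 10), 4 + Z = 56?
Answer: √108227 ≈ 328.98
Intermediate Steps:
Z = 52 (Z = -4 + 56 = 52)
v = 112 (v = 52 - 1*(-60) = 52 + 60 = 112)
t(M, h) = 112 + M + h (t(M, h) = (M + h) + 112 = 112 + M + h)
l(T) = 130 - 13*T (l(T) = -13*(-10 + T) = 130 - 13*T)
√(l(433) + ((t(197, -359) - 47740) + 161516)) = √((130 - 13*433) + (((112 + 197 - 359) - 47740) + 161516)) = √((130 - 5629) + ((-50 - 47740) + 161516)) = √(-5499 + (-47790 + 161516)) = √(-5499 + 113726) = √108227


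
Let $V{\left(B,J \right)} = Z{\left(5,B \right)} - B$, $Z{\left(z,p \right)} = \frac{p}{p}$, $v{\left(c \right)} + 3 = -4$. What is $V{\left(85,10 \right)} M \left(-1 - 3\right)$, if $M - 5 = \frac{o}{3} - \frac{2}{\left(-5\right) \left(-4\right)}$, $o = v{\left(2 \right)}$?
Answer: $\frac{4312}{5} \approx 862.4$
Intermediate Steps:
$v{\left(c \right)} = -7$ ($v{\left(c \right)} = -3 - 4 = -7$)
$o = -7$
$Z{\left(z,p \right)} = 1$
$M = \frac{77}{30}$ ($M = 5 - \left(\frac{1}{10} + \frac{7}{3}\right) = 5 - \left(\frac{7}{3} + \frac{2}{20}\right) = 5 - \frac{73}{30} = \frac{77}{30} \approx 2.5667$)
$V{\left(B,J \right)} = 1 - B$
$V{\left(85,10 \right)} M \left(-1 - 3\right) = \left(1 - 85\right) \frac{77 \left(-1 - 3\right)}{30} = \left(1 - 85\right) \frac{77}{30} \left(-4\right) = \left(-84\right) \left(- \frac{154}{15}\right) = \frac{4312}{5}$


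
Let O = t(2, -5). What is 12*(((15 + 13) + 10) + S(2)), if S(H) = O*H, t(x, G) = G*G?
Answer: 1056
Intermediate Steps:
t(x, G) = G**2
O = 25 (O = (-5)**2 = 25)
S(H) = 25*H
12*(((15 + 13) + 10) + S(2)) = 12*(((15 + 13) + 10) + 25*2) = 12*((28 + 10) + 50) = 12*(38 + 50) = 12*88 = 1056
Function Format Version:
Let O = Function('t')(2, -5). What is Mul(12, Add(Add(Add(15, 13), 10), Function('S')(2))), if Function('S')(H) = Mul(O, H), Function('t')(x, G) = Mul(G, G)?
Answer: 1056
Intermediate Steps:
Function('t')(x, G) = Pow(G, 2)
O = 25 (O = Pow(-5, 2) = 25)
Function('S')(H) = Mul(25, H)
Mul(12, Add(Add(Add(15, 13), 10), Function('S')(2))) = Mul(12, Add(Add(Add(15, 13), 10), Mul(25, 2))) = Mul(12, Add(Add(28, 10), 50)) = Mul(12, Add(38, 50)) = Mul(12, 88) = 1056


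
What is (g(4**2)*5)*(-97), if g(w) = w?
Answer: -7760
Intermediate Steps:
(g(4**2)*5)*(-97) = (4**2*5)*(-97) = (16*5)*(-97) = 80*(-97) = -7760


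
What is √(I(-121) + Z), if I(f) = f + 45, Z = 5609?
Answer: √5533 ≈ 74.384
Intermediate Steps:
I(f) = 45 + f
√(I(-121) + Z) = √((45 - 121) + 5609) = √(-76 + 5609) = √5533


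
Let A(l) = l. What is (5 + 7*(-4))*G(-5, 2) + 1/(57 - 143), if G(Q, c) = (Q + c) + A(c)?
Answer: 1977/86 ≈ 22.988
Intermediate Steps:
G(Q, c) = Q + 2*c (G(Q, c) = (Q + c) + c = Q + 2*c)
(5 + 7*(-4))*G(-5, 2) + 1/(57 - 143) = (5 + 7*(-4))*(-5 + 2*2) + 1/(57 - 143) = (5 - 28)*(-5 + 4) + 1/(-86) = -23*(-1) - 1/86 = 23 - 1/86 = 1977/86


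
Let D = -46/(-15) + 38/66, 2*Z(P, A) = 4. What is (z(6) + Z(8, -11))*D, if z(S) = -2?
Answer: 0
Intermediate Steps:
Z(P, A) = 2 (Z(P, A) = (½)*4 = 2)
D = 601/165 (D = -46*(-1/15) + 38*(1/66) = 46/15 + 19/33 = 601/165 ≈ 3.6424)
(z(6) + Z(8, -11))*D = (-2 + 2)*(601/165) = 0*(601/165) = 0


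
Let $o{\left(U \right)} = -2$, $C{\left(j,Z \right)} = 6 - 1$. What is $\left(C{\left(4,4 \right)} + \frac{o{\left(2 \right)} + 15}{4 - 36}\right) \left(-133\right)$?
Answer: $- \frac{19551}{32} \approx -610.97$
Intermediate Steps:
$C{\left(j,Z \right)} = 5$
$\left(C{\left(4,4 \right)} + \frac{o{\left(2 \right)} + 15}{4 - 36}\right) \left(-133\right) = \left(5 + \frac{-2 + 15}{4 - 36}\right) \left(-133\right) = \left(5 + \frac{13}{-32}\right) \left(-133\right) = \left(5 + 13 \left(- \frac{1}{32}\right)\right) \left(-133\right) = \left(5 - \frac{13}{32}\right) \left(-133\right) = \frac{147}{32} \left(-133\right) = - \frac{19551}{32}$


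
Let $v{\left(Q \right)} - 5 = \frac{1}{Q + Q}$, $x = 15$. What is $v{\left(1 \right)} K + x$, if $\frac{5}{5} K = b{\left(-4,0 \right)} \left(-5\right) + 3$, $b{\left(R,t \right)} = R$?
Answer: $\frac{283}{2} \approx 141.5$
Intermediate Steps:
$K = 23$ ($K = \left(-4\right) \left(-5\right) + 3 = 20 + 3 = 23$)
$v{\left(Q \right)} = 5 + \frac{1}{2 Q}$ ($v{\left(Q \right)} = 5 + \frac{1}{Q + Q} = 5 + \frac{1}{2 Q}$)
$v{\left(1 \right)} K + x = \left(5 + \frac{1}{2 \cdot 1}\right) 23 + 15 = \left(5 + \frac{1}{2} \cdot 1\right) 23 + 15 = \left(5 + \frac{1}{2}\right) 23 + 15 = \frac{11}{2} \cdot 23 + 15 = \frac{253}{2} + 15 = \frac{283}{2}$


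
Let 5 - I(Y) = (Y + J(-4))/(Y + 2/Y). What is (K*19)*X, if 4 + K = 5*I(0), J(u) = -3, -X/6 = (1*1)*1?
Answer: -2394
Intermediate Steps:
X = -6 (X = -6*1*1 = -6 ≈ -6.0000)
I(Y) = 5 - (-3 + Y)/(Y + 2/Y) (I(Y) = 5 - (Y - 3)/(Y + 2/Y) = 5 - (-3 + Y)/(Y + 2/Y))
K = 21 (K = -4 + 5*((10 + 3*0 + 4*0²)/(2 + 0²)) = -4 + 5*((10 + 0 + 4*0)/(2 + 0)) = -4 + 5*((10 + 0 + 0)/2) = -4 + 5*((½)*10) = -4 + 5*5 = -4 + 25 = 21)
(K*19)*X = (21*19)*(-6) = 399*(-6) = -2394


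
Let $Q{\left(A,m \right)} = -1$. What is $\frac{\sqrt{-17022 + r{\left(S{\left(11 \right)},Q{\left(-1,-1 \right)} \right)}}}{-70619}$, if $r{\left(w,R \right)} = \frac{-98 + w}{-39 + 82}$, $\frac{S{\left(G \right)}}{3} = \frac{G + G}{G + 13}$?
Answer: $- \frac{i \sqrt{125911095}}{6073234} \approx - 0.0018476 i$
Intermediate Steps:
$S{\left(G \right)} = \frac{6 G}{13 + G}$ ($S{\left(G \right)} = 3 \frac{G + G}{G + 13} = 3 \frac{2 G}{13 + G} = \frac{6 G}{13 + G}$)
$r{\left(w,R \right)} = - \frac{98}{43} + \frac{w}{43}$ ($r{\left(w,R \right)} = \frac{-98 + w}{43} = \left(-98 + w\right) \frac{1}{43} = - \frac{98}{43} + \frac{w}{43}$)
$\frac{\sqrt{-17022 + r{\left(S{\left(11 \right)},Q{\left(-1,-1 \right)} \right)}}}{-70619} = \frac{\sqrt{-17022 - \left(\frac{98}{43} - \frac{6 \cdot 11 \frac{1}{13 + 11}}{43}\right)}}{-70619} = \sqrt{-17022 - \left(\frac{98}{43} - \frac{6 \cdot 11 \cdot \frac{1}{24}}{43}\right)} \left(- \frac{1}{70619}\right) = \sqrt{-17022 + \left(- \frac{98}{43} + \frac{1}{43} \cdot \frac{11}{4}\right)} \left(- \frac{1}{70619}\right) = \sqrt{-17022 + \left(- \frac{98}{43} + \frac{11}{172}\right)} \left(- \frac{1}{70619}\right) = \sqrt{-17022 - \frac{381}{172}} \left(- \frac{1}{70619}\right) = \sqrt{- \frac{2928165}{172}} \left(- \frac{1}{70619}\right) = \frac{i \sqrt{125911095}}{86} \left(- \frac{1}{70619}\right) = - \frac{i \sqrt{125911095}}{6073234}$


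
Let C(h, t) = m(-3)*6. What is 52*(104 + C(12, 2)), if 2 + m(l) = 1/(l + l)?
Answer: 4732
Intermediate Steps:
m(l) = -2 + 1/(2*l) (m(l) = -2 + 1/(l + l) = -2 + 1/(2*l))
C(h, t) = -13 (C(h, t) = (-2 + (½)/(-3))*6 = (-2 + (½)*(-⅓))*6 = (-2 - ⅙)*6 = -13/6*6 = -13)
52*(104 + C(12, 2)) = 52*(104 - 13) = 52*91 = 4732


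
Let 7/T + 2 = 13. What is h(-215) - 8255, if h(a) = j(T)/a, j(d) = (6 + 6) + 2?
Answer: -1774839/215 ≈ -8255.1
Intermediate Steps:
T = 7/11 (T = 7/(-2 + 13) = 7/11 ≈ 0.63636)
j(d) = 14 (j(d) = 12 + 2 = 14)
h(a) = 14/a
h(-215) - 8255 = 14/(-215) - 8255 = 14*(-1/215) - 8255 = -14/215 - 8255 = -1774839/215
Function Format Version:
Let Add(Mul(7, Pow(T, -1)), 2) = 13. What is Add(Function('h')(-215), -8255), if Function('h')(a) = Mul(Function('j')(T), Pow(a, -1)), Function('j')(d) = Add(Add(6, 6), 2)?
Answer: Rational(-1774839, 215) ≈ -8255.1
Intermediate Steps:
T = Rational(7, 11) (T = Mul(7, Pow(Add(-2, 13), -1)) = Mul(7, Pow(11, -1)) = Mul(7, Rational(1, 11)) = Rational(7, 11) ≈ 0.63636)
Function('j')(d) = 14 (Function('j')(d) = Add(12, 2) = 14)
Function('h')(a) = Mul(14, Pow(a, -1))
Add(Function('h')(-215), -8255) = Add(Mul(14, Pow(-215, -1)), -8255) = Add(Mul(14, Rational(-1, 215)), -8255) = Add(Rational(-14, 215), -8255) = Rational(-1774839, 215)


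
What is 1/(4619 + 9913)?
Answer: 1/14532 ≈ 6.8814e-5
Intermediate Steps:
1/(4619 + 9913) = 1/14532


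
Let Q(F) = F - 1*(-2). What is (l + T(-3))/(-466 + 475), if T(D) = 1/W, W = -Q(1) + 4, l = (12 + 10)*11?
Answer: 27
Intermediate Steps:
Q(F) = 2 + F (Q(F) = F + 2 = 2 + F)
l = 242 (l = 22*11 = 242)
W = 1 (W = -(2 + 1) + 4 = -1*3 + 4 = -3 + 4 = 1)
T(D) = 1 (T(D) = 1/1 = 1)
(l + T(-3))/(-466 + 475) = (242 + 1)/(-466 + 475) = 243/9 = 243*(⅑) = 27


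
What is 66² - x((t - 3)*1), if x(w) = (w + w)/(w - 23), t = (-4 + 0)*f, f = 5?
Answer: 4355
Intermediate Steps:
t = -20 (t = (-4 + 0)*5 = -4*5 = -20)
x(w) = 2*w/(-23 + w) (x(w) = (2*w)/(-23 + w) = 2*w/(-23 + w))
66² - x((t - 3)*1) = 66² - 2*(-20 - 3)*1/(-23 + (-20 - 3)*1) = 4356 - 2*(-23*1)/(-23 - 23*1) = 4356 - 2*(-23)/(-23 - 23) = 4356 - 2*(-23)/(-46) = 4356 - 2*(-23)*(-1)/46 = 4356 - 1*1 = 4356 - 1 = 4355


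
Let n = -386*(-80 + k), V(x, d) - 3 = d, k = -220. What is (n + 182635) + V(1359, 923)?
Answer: 299361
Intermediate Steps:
V(x, d) = 3 + d
n = 115800 (n = -386*(-80 - 220) = -386*(-300) = 115800)
(n + 182635) + V(1359, 923) = (115800 + 182635) + (3 + 923) = 298435 + 926 = 299361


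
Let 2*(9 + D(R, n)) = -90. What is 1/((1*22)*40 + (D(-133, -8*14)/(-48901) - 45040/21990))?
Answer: 107533299/94409171762 ≈ 0.0011390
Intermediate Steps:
D(R, n) = -54 (D(R, n) = -9 + (1/2)*(-90) = -9 - 45 = -54)
1/((1*22)*40 + (D(-133, -8*14)/(-48901) - 45040/21990)) = 1/((1*22)*40 + (-54/(-48901) - 45040/21990)) = 1/(22*40 + (-54*(-1/48901) - 45040*1/21990)) = 1/(880 + (54/48901 - 4504/2199)) = 1/(880 - 220131358/107533299) = 1/(94409171762/107533299) = 107533299/94409171762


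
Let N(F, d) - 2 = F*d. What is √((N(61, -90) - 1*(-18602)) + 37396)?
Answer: √50510 ≈ 224.74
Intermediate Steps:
N(F, d) = 2 + F*d
√((N(61, -90) - 1*(-18602)) + 37396) = √(((2 + 61*(-90)) - 1*(-18602)) + 37396) = √(((2 - 5490) + 18602) + 37396) = √((-5488 + 18602) + 37396) = √(13114 + 37396) = √50510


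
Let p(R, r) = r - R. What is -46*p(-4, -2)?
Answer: -92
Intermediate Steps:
-46*p(-4, -2) = -46*(-2 - 1*(-4)) = -46*(-2 + 4) = -46*2 = -92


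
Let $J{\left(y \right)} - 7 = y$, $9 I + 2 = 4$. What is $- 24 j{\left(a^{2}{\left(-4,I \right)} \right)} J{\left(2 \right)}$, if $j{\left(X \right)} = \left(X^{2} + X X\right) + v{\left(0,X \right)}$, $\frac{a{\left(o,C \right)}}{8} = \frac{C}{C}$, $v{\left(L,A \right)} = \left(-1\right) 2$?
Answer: $-1769040$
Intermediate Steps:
$I = \frac{2}{9}$ ($I = - \frac{2}{9} + \frac{1}{9} \cdot 4 = - \frac{2}{9} + \frac{4}{9} = \frac{2}{9} \approx 0.22222$)
$v{\left(L,A \right)} = -2$
$J{\left(y \right)} = 7 + y$
$a{\left(o,C \right)} = 8$ ($a{\left(o,C \right)} = 8 \frac{C}{C} = 8 \cdot 1 = 8$)
$j{\left(X \right)} = -2 + 2 X^{2}$ ($j{\left(X \right)} = \left(X^{2} + X X\right) - 2 = \left(X^{2} + X^{2}\right) - 2 = 2 X^{2} - 2 = -2 + 2 X^{2}$)
$- 24 j{\left(a^{2}{\left(-4,I \right)} \right)} J{\left(2 \right)} = - 24 \left(-2 + 2 \left(8^{2}\right)^{2}\right) \left(7 + 2\right) = - 24 \left(-2 + 2 \cdot 64^{2}\right) 9 = - 24 \left(-2 + 2 \cdot 4096\right) 9 = - 24 \left(-2 + 8192\right) 9 = \left(-24\right) 8190 \cdot 9 = \left(-196560\right) 9 = -1769040$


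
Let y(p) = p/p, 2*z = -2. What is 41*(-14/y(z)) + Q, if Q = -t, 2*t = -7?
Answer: -1141/2 ≈ -570.50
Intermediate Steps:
z = -1 (z = (1/2)*(-2) = -1)
t = -7/2 (t = (1/2)*(-7) = -7/2 ≈ -3.5000)
y(p) = 1
Q = 7/2 (Q = -1*(-7/2) = 7/2 ≈ 3.5000)
41*(-14/y(z)) + Q = 41*(-14/1) + 7/2 = 41*(-14*1) + 7/2 = 41*(-14) + 7/2 = -574 + 7/2 = -1141/2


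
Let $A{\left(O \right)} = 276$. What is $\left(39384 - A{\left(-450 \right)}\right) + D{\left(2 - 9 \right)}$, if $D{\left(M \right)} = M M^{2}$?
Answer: $38765$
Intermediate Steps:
$D{\left(M \right)} = M^{3}$
$\left(39384 - A{\left(-450 \right)}\right) + D{\left(2 - 9 \right)} = \left(39384 - 276\right) + \left(2 - 9\right)^{3} = 39108 + \left(-7\right)^{3} = 39108 - 343 = 38765$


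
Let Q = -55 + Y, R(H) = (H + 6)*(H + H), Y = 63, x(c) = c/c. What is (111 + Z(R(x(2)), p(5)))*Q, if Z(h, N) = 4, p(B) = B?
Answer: 920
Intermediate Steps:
x(c) = 1
R(H) = 2*H*(6 + H) (R(H) = (6 + H)*(2*H) = 2*H*(6 + H))
Q = 8 (Q = -55 + 63 = 8)
(111 + Z(R(x(2)), p(5)))*Q = (111 + 4)*8 = 115*8 = 920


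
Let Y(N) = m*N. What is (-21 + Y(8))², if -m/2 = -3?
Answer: 729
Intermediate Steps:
m = 6 (m = -2*(-3) = 6)
Y(N) = 6*N
(-21 + Y(8))² = (-21 + 6*8)² = (-21 + 48)² = 27² = 729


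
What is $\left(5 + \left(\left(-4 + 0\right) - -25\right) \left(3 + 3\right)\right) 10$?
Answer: $1310$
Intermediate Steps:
$\left(5 + \left(\left(-4 + 0\right) - -25\right) \left(3 + 3\right)\right) 10 = \left(5 + \left(-4 + 25\right) 6\right) 10 = \left(5 + 21 \cdot 6\right) 10 = \left(5 + 126\right) 10 = 131 \cdot 10 = 1310$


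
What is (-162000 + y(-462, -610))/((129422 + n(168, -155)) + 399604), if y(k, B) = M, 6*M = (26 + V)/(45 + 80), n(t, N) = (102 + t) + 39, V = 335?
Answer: -121499639/397001250 ≈ -0.30604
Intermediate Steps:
n(t, N) = 141 + t
M = 361/750 (M = ((26 + 335)/(45 + 80))/6 = (361/125)/6 = (361*(1/125))/6 = (⅙)*(361/125) = 361/750 ≈ 0.48133)
y(k, B) = 361/750
(-162000 + y(-462, -610))/((129422 + n(168, -155)) + 399604) = (-162000 + 361/750)/((129422 + (141 + 168)) + 399604) = -121499639/(750*((129422 + 309) + 399604)) = -121499639/(750*(129731 + 399604)) = -121499639/750/529335 = -121499639/750*1/529335 = -121499639/397001250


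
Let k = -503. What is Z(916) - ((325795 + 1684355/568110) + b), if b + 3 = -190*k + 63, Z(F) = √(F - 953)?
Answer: -47883488221/113622 + I*√37 ≈ -4.2143e+5 + 6.0828*I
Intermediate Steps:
Z(F) = √(-953 + F)
b = 95630 (b = -3 + (-190*(-503) + 63) = -3 + (95570 + 63) = -3 + 95633 = 95630)
Z(916) - ((325795 + 1684355/568110) + b) = √(-953 + 916) - ((325795 + 1684355/568110) + 95630) = √(-37) - ((325795 + 1684355*(1/568110)) + 95630) = I*√37 - ((325795 + 336871/113622) + 95630) = I*√37 - (37017816361/113622 + 95630) = I*√37 - 1*47883488221/113622 = I*√37 - 47883488221/113622 = -47883488221/113622 + I*√37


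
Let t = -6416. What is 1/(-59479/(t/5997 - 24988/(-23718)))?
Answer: 386942/1410017560539 ≈ 2.7442e-7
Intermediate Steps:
1/(-59479/(t/5997 - 24988/(-23718))) = 1/(-59479/(-6416/5997 - 24988/(-23718))) = 1/(-59479/(-6416*1/5997 - 24988*(-1/23718))) = 1/(-59479/(-6416/5997 + 12494/11859)) = 1/(-59479/(-386942/23706141)) = 1/(-59479*(-23706141/386942)) = 1/(1410017560539/386942) = 386942/1410017560539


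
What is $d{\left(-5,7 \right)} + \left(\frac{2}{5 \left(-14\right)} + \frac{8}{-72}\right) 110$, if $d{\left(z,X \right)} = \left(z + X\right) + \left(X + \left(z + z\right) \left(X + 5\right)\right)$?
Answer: $- \frac{7961}{63} \approx -126.37$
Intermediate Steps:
$d{\left(z,X \right)} = z + 2 X + 2 z \left(5 + X\right)$ ($d{\left(z,X \right)} = \left(X + z\right) + \left(X + 2 z \left(5 + X\right)\right) = z + 2 X + 2 z \left(5 + X\right)$)
$d{\left(-5,7 \right)} + \left(\frac{2}{5 \left(-14\right)} + \frac{8}{-72}\right) 110 = \left(2 \cdot 7 + 11 \left(-5\right) + 2 \cdot 7 \left(-5\right)\right) + \left(\frac{2}{5 \left(-14\right)} + \frac{8}{-72}\right) 110 = \left(14 - 55 - 70\right) + \left(\frac{2}{-70} + 8 \left(- \frac{1}{72}\right)\right) 110 = -111 + \left(2 \left(- \frac{1}{70}\right) - \frac{1}{9}\right) 110 = -111 + \left(- \frac{1}{35} - \frac{1}{9}\right) 110 = -111 - \frac{968}{63} = - \frac{7961}{63}$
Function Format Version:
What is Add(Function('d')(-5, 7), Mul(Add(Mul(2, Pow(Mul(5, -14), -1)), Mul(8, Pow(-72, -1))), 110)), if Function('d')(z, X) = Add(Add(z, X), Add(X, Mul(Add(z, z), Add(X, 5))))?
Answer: Rational(-7961, 63) ≈ -126.37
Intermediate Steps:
Function('d')(z, X) = Add(z, Mul(2, X), Mul(2, z, Add(5, X))) (Function('d')(z, X) = Add(Add(X, z), Add(X, Mul(Mul(2, z), Add(5, X)))) = Add(Add(X, z), Add(X, Mul(2, z, Add(5, X)))) = Add(z, Mul(2, X), Mul(2, z, Add(5, X))))
Add(Function('d')(-5, 7), Mul(Add(Mul(2, Pow(Mul(5, -14), -1)), Mul(8, Pow(-72, -1))), 110)) = Add(Add(Mul(2, 7), Mul(11, -5), Mul(2, 7, -5)), Mul(Add(Mul(2, Pow(Mul(5, -14), -1)), Mul(8, Pow(-72, -1))), 110)) = Add(Add(14, -55, -70), Mul(Add(Mul(2, Pow(-70, -1)), Mul(8, Rational(-1, 72))), 110)) = Add(-111, Mul(Add(Mul(2, Rational(-1, 70)), Rational(-1, 9)), 110)) = Add(-111, Mul(Add(Rational(-1, 35), Rational(-1, 9)), 110)) = Add(-111, Mul(Rational(-44, 315), 110)) = Add(-111, Rational(-968, 63)) = Rational(-7961, 63)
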